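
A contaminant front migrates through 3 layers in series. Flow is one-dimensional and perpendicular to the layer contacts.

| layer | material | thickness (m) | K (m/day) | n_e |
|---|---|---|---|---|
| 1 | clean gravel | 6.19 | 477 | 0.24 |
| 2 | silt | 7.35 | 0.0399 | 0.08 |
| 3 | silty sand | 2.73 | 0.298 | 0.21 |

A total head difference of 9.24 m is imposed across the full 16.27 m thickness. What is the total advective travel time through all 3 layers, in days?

With flow normal to the layers, continuity requires the same specific discharge q through every layer.
Σ(b_i/K_i) = 6.19/477 + 7.35/0.0399 + 2.73/0.298 = 193.4 d.
q = Δh / Σ(b_i/K_i) = 9.24 / 193.4 = 0.04778 m/day.
In each layer the seepage velocity is v_i = q/n_i, so the layer transit time is t_i = b_i·n_i / q:
  layer 1 (clean gravel): t_1 = 6.19 × 0.24 / 0.04778 = 31.09 d
  layer 2 (silt): t_2 = 7.35 × 0.08 / 0.04778 = 12.31 d
  layer 3 (silty sand): t_3 = 2.73 × 0.21 / 0.04778 = 12.00 d
Total t = Σ t_i = 55.40 days.

55.4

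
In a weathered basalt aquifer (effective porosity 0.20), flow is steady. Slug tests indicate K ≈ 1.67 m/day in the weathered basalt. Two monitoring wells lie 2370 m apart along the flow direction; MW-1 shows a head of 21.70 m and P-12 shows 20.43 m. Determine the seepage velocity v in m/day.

Hydraulic gradient i = (21.70 − 20.43) / 2370 = 1.27 / 2370 = 0.0005359.
Darcy flux q = K · i = 1.670 × 0.0005359 = 0.0008949 m/day.
Seepage velocity v = q / n_e = 0.0008949 / 0.20 = 0.004474 m/day.

0.00447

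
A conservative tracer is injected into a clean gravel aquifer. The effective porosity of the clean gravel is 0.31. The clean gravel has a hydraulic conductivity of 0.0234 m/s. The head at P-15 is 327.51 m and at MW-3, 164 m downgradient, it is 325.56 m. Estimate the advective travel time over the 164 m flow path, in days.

2.11

Convert K: 0.0234 m/s × 86400 = 2022 m/day.
Hydraulic gradient i = (327.51 − 325.56) / 164 = 1.95 / 164 = 0.01189.
Darcy flux q = K · i = 2022 × 0.01189 = 24.04 m/day.
Seepage velocity v = q / n_e = 24.04 / 0.31 = 77.55 m/day.
Travel time t = L / v = 164 / 77.55 = 2.115 days.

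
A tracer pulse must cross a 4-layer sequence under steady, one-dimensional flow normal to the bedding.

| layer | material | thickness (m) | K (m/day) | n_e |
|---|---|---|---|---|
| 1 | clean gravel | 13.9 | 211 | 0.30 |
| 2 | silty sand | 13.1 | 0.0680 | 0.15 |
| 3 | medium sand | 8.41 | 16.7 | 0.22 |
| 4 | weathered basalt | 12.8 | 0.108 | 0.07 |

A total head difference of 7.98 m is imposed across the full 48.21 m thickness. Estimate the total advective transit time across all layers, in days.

347

With flow normal to the layers, continuity requires the same specific discharge q through every layer.
Σ(b_i/K_i) = 13.9/211 + 13.1/0.0680 + 8.41/16.7 + 12.8/0.108 = 311.7 d.
q = Δh / Σ(b_i/K_i) = 7.98 / 311.7 = 0.02560 m/day.
In each layer the seepage velocity is v_i = q/n_i, so the layer transit time is t_i = b_i·n_i / q:
  layer 1 (clean gravel): t_1 = 13.9 × 0.30 / 0.02560 = 162.9 d
  layer 2 (silty sand): t_2 = 13.1 × 0.15 / 0.02560 = 76.76 d
  layer 3 (medium sand): t_3 = 8.41 × 0.22 / 0.02560 = 72.28 d
  layer 4 (weathered basalt): t_4 = 12.8 × 0.07 / 0.02560 = 35.00 d
Total t = Σ t_i = 346.9 days.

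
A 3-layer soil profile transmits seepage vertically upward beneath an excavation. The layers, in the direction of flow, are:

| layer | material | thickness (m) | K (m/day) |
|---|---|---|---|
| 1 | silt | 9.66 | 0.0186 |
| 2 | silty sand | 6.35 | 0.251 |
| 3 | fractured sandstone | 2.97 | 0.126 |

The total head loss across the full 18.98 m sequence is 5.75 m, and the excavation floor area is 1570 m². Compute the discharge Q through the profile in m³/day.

Flow is perpendicular to layering, so the layers act in series and the equivalent K is the thickness-weighted harmonic mean.
Total thickness L = 9.66 + 6.35 + 2.97 = 18.98 m.
Σ(b_i/K_i) = 9.66/0.0186 + 6.35/0.251 + 2.97/0.126 = 568.2 d.
K_eq = L / Σ(b_i/K_i) = 18.98 / 568.2 = 0.03340 m/day.
Q = K_eq · A · (Δh/L) = 0.03340 × 1570 × (5.75/18.98) = 15.89 m³/day.

15.9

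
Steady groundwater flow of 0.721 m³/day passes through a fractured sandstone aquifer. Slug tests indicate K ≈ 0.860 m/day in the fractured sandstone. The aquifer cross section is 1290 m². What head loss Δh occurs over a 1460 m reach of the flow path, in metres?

0.949

From Q = K·A·i, i = Q / (K·A) = 0.721 / (0.8600 × 1290) = 0.0006499.
Head loss Δh = i · L = 0.0006499 × 1460 = 0.9489 m.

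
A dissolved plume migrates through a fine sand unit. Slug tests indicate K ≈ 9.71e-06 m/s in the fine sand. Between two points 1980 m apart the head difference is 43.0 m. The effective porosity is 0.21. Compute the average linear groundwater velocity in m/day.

0.0868

Convert K: 9.71e-06 m/s × 86400 = 0.8389 m/day.
Hydraulic gradient i = Δh / L = 43.0 / 1980 = 0.02172.
Darcy flux q = K · i = 0.8389 × 0.02172 = 0.01822 m/day.
Seepage velocity v = q / n_e = 0.01822 / 0.21 = 0.08676 m/day.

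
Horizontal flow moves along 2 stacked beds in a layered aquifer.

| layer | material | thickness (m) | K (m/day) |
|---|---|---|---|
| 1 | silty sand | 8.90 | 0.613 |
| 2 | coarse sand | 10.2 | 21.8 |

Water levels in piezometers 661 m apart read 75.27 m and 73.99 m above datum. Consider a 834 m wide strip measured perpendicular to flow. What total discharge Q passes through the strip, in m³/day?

368

Flow is parallel to layering, so each bed carries its own Darcy discharge and the transmissivities add.
Σ(K_i·b_i) = 0.613×8.90 + 21.8×10.2 = 227.8 m²/day.
Hydraulic gradient i = (75.27 − 73.99) / 661 = 1.28 / 661 = 0.001936.
Q = Σ(K_i·b_i) · W · i = 227.8 × 834 × 0.001936 = 367.9 m³/day.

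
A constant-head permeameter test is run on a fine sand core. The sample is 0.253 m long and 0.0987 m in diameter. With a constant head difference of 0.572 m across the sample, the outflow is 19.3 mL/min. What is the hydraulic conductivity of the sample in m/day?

Cross-sectional area A = π·(d/2)² = π × (0.0987/2)² = 0.007651 m².
Convert discharge: 19.3 mL/min = 3.217e-07 m³/s.
Darcy's law rearranged: K = Q·L / (A·Δh) = 3.217e-07 × 0.253 / (0.007651 × 0.572) = 1.860e-05 m/s = 1.607 m/day.

1.61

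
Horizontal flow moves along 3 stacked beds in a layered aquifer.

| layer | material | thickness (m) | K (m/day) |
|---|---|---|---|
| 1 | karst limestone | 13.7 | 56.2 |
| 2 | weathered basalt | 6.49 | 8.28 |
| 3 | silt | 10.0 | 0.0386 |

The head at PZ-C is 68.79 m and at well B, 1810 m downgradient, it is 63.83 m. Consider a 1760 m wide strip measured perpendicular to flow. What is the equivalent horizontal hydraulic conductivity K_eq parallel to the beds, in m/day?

Flow is parallel to layering, so each bed carries its own Darcy discharge and the transmissivities add.
Σ(K_i·b_i) = 56.2×13.7 + 8.28×6.49 + 0.0386×10.0 = 824.1 m²/day.
Total thickness b = 30.19 m, so K_eq = Σ(K_i·b_i)/b = 27.30 m/day.

27.3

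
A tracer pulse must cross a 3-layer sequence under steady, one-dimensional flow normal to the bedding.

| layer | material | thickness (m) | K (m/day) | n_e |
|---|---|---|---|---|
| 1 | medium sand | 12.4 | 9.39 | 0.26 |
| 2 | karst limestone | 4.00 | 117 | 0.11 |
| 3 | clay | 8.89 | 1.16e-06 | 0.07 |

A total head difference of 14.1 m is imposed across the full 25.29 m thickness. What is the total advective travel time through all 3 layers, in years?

6380

With flow normal to the layers, continuity requires the same specific discharge q through every layer.
Σ(b_i/K_i) = 12.4/9.39 + 4.00/117 + 8.89/1.16e-06 = 7.664e+06 d.
q = Δh / Σ(b_i/K_i) = 14.1 / 7.664e+06 = 1.840e-06 m/day.
In each layer the seepage velocity is v_i = q/n_i, so the layer transit time is t_i = b_i·n_i / q:
  layer 1 (medium sand): t_1 = 12.4 × 0.26 / 1.840e-06 = 1.752e+06 d
  layer 2 (karst limestone): t_2 = 4.00 × 0.11 / 1.840e-06 = 2.392e+05 d
  layer 3 (clay): t_3 = 8.89 × 0.07 / 1.840e-06 = 3.382e+05 d
Total t = Σ t_i = 2.330e+06 days = 6378 years.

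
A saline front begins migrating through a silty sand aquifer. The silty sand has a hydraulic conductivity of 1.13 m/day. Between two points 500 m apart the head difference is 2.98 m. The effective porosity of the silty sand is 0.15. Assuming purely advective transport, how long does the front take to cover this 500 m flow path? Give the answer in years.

30.5

Hydraulic gradient i = Δh / L = 2.98 / 500 = 0.005960.
Darcy flux q = K · i = 1.130 × 0.005960 = 0.006735 m/day.
Seepage velocity v = q / n_e = 0.006735 / 0.15 = 0.04490 m/day.
Travel time t = L / v = 500 / 0.04490 = 11136 days = 30.49 years.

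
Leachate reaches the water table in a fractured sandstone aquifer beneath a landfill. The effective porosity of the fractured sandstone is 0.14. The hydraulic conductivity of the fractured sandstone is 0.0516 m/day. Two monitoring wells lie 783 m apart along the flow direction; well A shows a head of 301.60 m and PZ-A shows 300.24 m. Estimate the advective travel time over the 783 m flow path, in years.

Hydraulic gradient i = (301.60 − 300.24) / 783 = 1.36 / 783 = 0.001737.
Darcy flux q = K · i = 0.05160 × 0.001737 = 8.962e-05 m/day.
Seepage velocity v = q / n_e = 8.962e-05 / 0.14 = 0.0006402 m/day.
Travel time t = L / v = 783 / 0.0006402 = 1.223e+06 days = 3349 years.

3350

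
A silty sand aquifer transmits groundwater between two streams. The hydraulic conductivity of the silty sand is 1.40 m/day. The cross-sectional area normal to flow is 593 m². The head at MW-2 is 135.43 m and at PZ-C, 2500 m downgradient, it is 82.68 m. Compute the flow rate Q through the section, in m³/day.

17.5

Hydraulic gradient i = (135.43 − 82.68) / 2500 = 52.75 / 2500 = 0.02110.
Darcy's law: Q = K · A · i = 1.400 × 593.0 × 0.02110 = 17.52 m³/day.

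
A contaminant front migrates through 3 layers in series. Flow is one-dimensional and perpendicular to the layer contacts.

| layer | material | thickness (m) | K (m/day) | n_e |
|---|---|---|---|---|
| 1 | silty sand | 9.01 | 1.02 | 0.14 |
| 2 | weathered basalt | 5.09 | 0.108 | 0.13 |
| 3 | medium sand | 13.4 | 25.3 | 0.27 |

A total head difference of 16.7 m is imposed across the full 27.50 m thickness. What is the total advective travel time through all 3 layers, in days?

18.7

With flow normal to the layers, continuity requires the same specific discharge q through every layer.
Σ(b_i/K_i) = 9.01/1.02 + 5.09/0.108 + 13.4/25.3 = 56.49 d.
q = Δh / Σ(b_i/K_i) = 16.7 / 56.49 = 0.2956 m/day.
In each layer the seepage velocity is v_i = q/n_i, so the layer transit time is t_i = b_i·n_i / q:
  layer 1 (silty sand): t_1 = 9.01 × 0.14 / 0.2956 = 4.267 d
  layer 2 (weathered basalt): t_2 = 5.09 × 0.13 / 0.2956 = 2.238 d
  layer 3 (medium sand): t_3 = 13.4 × 0.27 / 0.2956 = 12.24 d
Total t = Σ t_i = 18.74 days.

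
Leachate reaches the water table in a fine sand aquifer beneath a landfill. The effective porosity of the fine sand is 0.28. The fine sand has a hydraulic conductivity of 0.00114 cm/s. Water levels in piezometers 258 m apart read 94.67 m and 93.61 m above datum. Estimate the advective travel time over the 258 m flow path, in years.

48.9

Convert K: 0.00114 cm/s × 864 = 0.9850 m/day.
Hydraulic gradient i = (94.67 − 93.61) / 258 = 1.06 / 258 = 0.004109.
Darcy flux q = K · i = 0.9850 × 0.004109 = 0.004047 m/day.
Seepage velocity v = q / n_e = 0.004047 / 0.28 = 0.01445 m/day.
Travel time t = L / v = 258 / 0.01445 = 17851 days = 48.87 years.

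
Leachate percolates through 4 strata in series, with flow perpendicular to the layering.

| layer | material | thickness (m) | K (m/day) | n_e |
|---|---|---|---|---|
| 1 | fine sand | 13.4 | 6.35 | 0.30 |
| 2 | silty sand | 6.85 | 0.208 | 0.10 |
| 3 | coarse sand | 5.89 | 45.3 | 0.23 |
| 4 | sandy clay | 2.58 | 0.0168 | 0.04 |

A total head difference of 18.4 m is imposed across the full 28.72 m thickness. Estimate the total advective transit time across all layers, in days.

With flow normal to the layers, continuity requires the same specific discharge q through every layer.
Σ(b_i/K_i) = 13.4/6.35 + 6.85/0.208 + 5.89/45.3 + 2.58/0.0168 = 188.7 d.
q = Δh / Σ(b_i/K_i) = 18.4 / 188.7 = 0.09749 m/day.
In each layer the seepage velocity is v_i = q/n_i, so the layer transit time is t_i = b_i·n_i / q:
  layer 1 (fine sand): t_1 = 13.4 × 0.30 / 0.09749 = 41.24 d
  layer 2 (silty sand): t_2 = 6.85 × 0.10 / 0.09749 = 7.027 d
  layer 3 (coarse sand): t_3 = 5.89 × 0.23 / 0.09749 = 13.90 d
  layer 4 (sandy clay): t_4 = 2.58 × 0.04 / 0.09749 = 1.059 d
Total t = Σ t_i = 63.22 days.

63.2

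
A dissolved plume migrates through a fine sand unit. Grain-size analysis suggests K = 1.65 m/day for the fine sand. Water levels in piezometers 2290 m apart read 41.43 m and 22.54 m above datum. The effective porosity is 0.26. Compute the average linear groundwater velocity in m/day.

0.0523

Hydraulic gradient i = (41.43 − 22.54) / 2290 = 18.89 / 2290 = 0.008249.
Darcy flux q = K · i = 1.650 × 0.008249 = 0.01361 m/day.
Seepage velocity v = q / n_e = 0.01361 / 0.26 = 0.05235 m/day.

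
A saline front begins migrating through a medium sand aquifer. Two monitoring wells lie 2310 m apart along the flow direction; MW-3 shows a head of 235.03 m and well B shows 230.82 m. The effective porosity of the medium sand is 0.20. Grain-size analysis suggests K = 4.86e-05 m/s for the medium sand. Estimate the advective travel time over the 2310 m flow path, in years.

165

Convert K: 4.86e-05 m/s × 86400 = 4.199 m/day.
Hydraulic gradient i = (235.03 − 230.82) / 2310 = 4.21 / 2310 = 0.001823.
Darcy flux q = K · i = 4.199 × 0.001823 = 0.007653 m/day.
Seepage velocity v = q / n_e = 0.007653 / 0.20 = 0.03826 m/day.
Travel time t = L / v = 2310 / 0.03826 = 60370 days = 165.3 years.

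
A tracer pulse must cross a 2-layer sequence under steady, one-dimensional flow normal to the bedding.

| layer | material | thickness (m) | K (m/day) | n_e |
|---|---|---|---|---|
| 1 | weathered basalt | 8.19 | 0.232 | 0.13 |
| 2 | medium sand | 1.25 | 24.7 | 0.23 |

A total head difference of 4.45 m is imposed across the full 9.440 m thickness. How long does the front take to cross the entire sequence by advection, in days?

With flow normal to the layers, continuity requires the same specific discharge q through every layer.
Σ(b_i/K_i) = 8.19/0.232 + 1.25/24.7 = 35.35 d.
q = Δh / Σ(b_i/K_i) = 4.45 / 35.35 = 0.1259 m/day.
In each layer the seepage velocity is v_i = q/n_i, so the layer transit time is t_i = b_i·n_i / q:
  layer 1 (weathered basalt): t_1 = 8.19 × 0.13 / 0.1259 = 8.458 d
  layer 2 (medium sand): t_2 = 1.25 × 0.23 / 0.1259 = 2.284 d
Total t = Σ t_i = 10.74 days.

10.7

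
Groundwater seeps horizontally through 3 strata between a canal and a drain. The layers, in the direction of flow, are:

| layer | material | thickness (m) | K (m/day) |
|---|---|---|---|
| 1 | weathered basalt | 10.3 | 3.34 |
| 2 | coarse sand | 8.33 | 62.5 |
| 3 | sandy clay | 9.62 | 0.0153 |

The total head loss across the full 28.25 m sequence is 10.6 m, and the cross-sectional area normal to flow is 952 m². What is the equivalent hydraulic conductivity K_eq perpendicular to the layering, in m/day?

0.0447

Flow is perpendicular to layering, so the layers act in series and the equivalent K is the thickness-weighted harmonic mean.
Total thickness L = 10.3 + 8.33 + 9.62 = 28.25 m.
Σ(b_i/K_i) = 10.3/3.34 + 8.33/62.5 + 9.62/0.0153 = 632.0 d.
K_eq = L / Σ(b_i/K_i) = 28.25 / 632.0 = 0.04470 m/day.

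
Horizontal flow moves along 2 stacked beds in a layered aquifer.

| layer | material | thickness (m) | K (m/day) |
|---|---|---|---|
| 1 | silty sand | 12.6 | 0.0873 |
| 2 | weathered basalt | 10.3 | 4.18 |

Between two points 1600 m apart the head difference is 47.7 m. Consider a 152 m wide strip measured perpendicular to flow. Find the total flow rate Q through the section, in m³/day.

200

Flow is parallel to layering, so each bed carries its own Darcy discharge and the transmissivities add.
Σ(K_i·b_i) = 0.0873×12.6 + 4.18×10.3 = 44.15 m²/day.
Hydraulic gradient i = Δh / L = 47.7 / 1600 = 0.02981.
Q = Σ(K_i·b_i) · W · i = 44.15 × 152 × 0.02981 = 200.1 m³/day.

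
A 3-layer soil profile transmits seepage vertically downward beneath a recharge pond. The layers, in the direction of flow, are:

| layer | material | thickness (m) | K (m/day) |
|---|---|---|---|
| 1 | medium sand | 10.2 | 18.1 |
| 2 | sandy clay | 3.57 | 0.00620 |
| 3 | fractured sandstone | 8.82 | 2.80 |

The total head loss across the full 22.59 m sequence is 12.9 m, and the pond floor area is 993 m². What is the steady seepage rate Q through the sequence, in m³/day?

22.1

Flow is perpendicular to layering, so the layers act in series and the equivalent K is the thickness-weighted harmonic mean.
Total thickness L = 10.2 + 3.57 + 8.82 = 22.59 m.
Σ(b_i/K_i) = 10.2/18.1 + 3.57/0.00620 + 8.82/2.80 = 579.5 d.
K_eq = L / Σ(b_i/K_i) = 22.59 / 579.5 = 0.03898 m/day.
Q = K_eq · A · (Δh/L) = 0.03898 × 993 × (12.9/22.59) = 22.10 m³/day.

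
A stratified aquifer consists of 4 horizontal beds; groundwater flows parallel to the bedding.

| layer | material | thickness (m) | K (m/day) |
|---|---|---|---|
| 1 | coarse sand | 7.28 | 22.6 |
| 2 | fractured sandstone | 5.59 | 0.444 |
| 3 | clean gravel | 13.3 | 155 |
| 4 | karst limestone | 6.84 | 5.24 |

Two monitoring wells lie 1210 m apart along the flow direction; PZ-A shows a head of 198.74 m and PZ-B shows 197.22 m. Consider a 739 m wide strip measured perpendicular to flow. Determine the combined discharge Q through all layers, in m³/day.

2100

Flow is parallel to layering, so each bed carries its own Darcy discharge and the transmissivities add.
Σ(K_i·b_i) = 22.6×7.28 + 0.444×5.59 + 155×13.3 + 5.24×6.84 = 2264 m²/day.
Hydraulic gradient i = (198.74 − 197.22) / 1210 = 1.52 / 1210 = 0.001256.
Q = Σ(K_i·b_i) · W · i = 2264 × 739 × 0.001256 = 2102 m³/day.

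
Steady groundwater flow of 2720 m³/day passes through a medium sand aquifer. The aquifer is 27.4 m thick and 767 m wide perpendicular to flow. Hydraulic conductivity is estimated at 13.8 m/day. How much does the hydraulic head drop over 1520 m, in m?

14.3

Cross-sectional area A = 767 × 27.4 = 21016 m².
From Q = K·A·i, i = Q / (K·A) = 2720 / (13.80 × 21016) = 0.009379.
Head loss Δh = i · L = 0.009379 × 1520 = 14.26 m.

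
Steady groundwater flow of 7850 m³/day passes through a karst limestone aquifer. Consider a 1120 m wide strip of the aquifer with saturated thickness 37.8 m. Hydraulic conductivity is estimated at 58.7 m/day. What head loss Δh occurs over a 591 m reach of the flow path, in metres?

Cross-sectional area A = 1120 × 37.8 = 42336 m².
From Q = K·A·i, i = Q / (K·A) = 7850 / (58.70 × 42336) = 0.003159.
Head loss Δh = i · L = 0.003159 × 591 = 1.867 m.

1.87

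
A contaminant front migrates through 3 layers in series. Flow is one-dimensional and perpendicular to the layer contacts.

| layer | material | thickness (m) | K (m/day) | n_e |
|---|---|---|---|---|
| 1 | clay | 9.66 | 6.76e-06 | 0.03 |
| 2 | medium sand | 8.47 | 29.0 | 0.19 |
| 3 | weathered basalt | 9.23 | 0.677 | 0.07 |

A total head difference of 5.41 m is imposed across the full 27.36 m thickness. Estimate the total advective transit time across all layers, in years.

1840

With flow normal to the layers, continuity requires the same specific discharge q through every layer.
Σ(b_i/K_i) = 9.66/6.76e-06 + 8.47/29.0 + 9.23/0.677 = 1.429e+06 d.
q = Δh / Σ(b_i/K_i) = 5.41 / 1.429e+06 = 3.786e-06 m/day.
In each layer the seepage velocity is v_i = q/n_i, so the layer transit time is t_i = b_i·n_i / q:
  layer 1 (clay): t_1 = 9.66 × 0.03 / 3.786e-06 = 76548 d
  layer 2 (medium sand): t_2 = 8.47 × 0.19 / 3.786e-06 = 4.251e+05 d
  layer 3 (weathered basalt): t_3 = 9.23 × 0.07 / 3.786e-06 = 1.707e+05 d
Total t = Σ t_i = 6.723e+05 days = 1841 years.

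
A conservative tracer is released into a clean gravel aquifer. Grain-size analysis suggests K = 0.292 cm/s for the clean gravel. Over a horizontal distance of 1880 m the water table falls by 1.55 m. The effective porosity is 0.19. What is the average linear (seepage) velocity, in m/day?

Convert K: 0.292 cm/s × 864 = 252.3 m/day.
Hydraulic gradient i = Δh / L = 1.55 / 1880 = 0.0008245.
Darcy flux q = K · i = 252.3 × 0.0008245 = 0.2080 m/day.
Seepage velocity v = q / n_e = 0.2080 / 0.19 = 1.095 m/day.

1.09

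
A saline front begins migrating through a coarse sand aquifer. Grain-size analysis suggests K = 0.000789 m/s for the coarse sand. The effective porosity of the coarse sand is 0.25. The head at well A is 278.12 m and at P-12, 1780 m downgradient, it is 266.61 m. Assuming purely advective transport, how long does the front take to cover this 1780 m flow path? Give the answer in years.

Convert K: 0.000789 m/s × 86400 = 68.17 m/day.
Hydraulic gradient i = (278.12 − 266.61) / 1780 = 11.51 / 1780 = 0.006466.
Darcy flux q = K · i = 68.17 × 0.006466 = 0.4408 m/day.
Seepage velocity v = q / n_e = 0.4408 / 0.25 = 1.763 m/day.
Travel time t = L / v = 1780 / 1.763 = 1010 days = 2.764 years.

2.76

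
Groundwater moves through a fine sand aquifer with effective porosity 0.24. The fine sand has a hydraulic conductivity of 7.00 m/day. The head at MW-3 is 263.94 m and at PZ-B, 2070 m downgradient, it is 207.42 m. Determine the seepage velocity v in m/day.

Hydraulic gradient i = (263.94 − 207.42) / 2070 = 56.52 / 2070 = 0.02730.
Darcy flux q = K · i = 7.000 × 0.02730 = 0.1911 m/day.
Seepage velocity v = q / n_e = 0.1911 / 0.24 = 0.7964 m/day.

0.796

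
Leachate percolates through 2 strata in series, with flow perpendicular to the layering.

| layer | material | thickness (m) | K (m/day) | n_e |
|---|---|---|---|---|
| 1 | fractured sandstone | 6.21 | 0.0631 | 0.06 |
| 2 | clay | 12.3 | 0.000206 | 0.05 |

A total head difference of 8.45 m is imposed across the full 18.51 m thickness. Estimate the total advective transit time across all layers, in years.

With flow normal to the layers, continuity requires the same specific discharge q through every layer.
Σ(b_i/K_i) = 6.21/0.0631 + 12.3/0.000206 = 59807 d.
q = Δh / Σ(b_i/K_i) = 8.45 / 59807 = 0.0001413 m/day.
In each layer the seepage velocity is v_i = q/n_i, so the layer transit time is t_i = b_i·n_i / q:
  layer 1 (fractured sandstone): t_1 = 6.21 × 0.06 / 0.0001413 = 2637 d
  layer 2 (clay): t_2 = 12.3 × 0.05 / 0.0001413 = 4353 d
Total t = Σ t_i = 6990 days = 19.14 years.

19.1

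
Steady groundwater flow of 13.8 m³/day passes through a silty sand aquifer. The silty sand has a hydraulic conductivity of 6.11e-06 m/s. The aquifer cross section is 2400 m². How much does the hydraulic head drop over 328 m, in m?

Convert K: 6.11e-06 m/s × 86400 = 0.5279 m/day.
From Q = K·A·i, i = Q / (K·A) = 13.8 / (0.5279 × 2400) = 0.01089.
Head loss Δh = i · L = 0.01089 × 328 = 3.573 m.

3.57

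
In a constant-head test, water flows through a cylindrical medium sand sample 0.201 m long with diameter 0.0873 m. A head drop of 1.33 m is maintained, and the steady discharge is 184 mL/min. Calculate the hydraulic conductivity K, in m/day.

Cross-sectional area A = π·(d/2)² = π × (0.0873/2)² = 0.005986 m².
Convert discharge: 184 mL/min = 3.067e-06 m³/s.
Darcy's law rearranged: K = Q·L / (A·Δh) = 3.067e-06 × 0.201 / (0.005986 × 1.33) = 7.743e-05 m/s = 6.690 m/day.

6.69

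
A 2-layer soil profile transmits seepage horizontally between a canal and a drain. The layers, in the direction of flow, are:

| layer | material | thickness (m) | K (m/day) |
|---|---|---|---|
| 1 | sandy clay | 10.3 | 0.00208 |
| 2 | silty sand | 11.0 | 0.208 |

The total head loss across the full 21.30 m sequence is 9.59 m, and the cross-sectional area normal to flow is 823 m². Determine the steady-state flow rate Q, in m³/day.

1.58

Flow is perpendicular to layering, so the layers act in series and the equivalent K is the thickness-weighted harmonic mean.
Total thickness L = 10.3 + 11.0 = 21.30 m.
Σ(b_i/K_i) = 10.3/0.00208 + 11.0/0.208 = 5005 d.
K_eq = L / Σ(b_i/K_i) = 21.30 / 5005 = 0.004256 m/day.
Q = K_eq · A · (Δh/L) = 0.004256 × 823 × (9.59/21.30) = 1.577 m³/day.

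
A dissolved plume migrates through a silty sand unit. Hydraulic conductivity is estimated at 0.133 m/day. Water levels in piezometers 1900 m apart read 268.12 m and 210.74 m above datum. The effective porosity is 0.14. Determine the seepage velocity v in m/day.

Hydraulic gradient i = (268.12 − 210.74) / 1900 = 57.38 / 1900 = 0.03020.
Darcy flux q = K · i = 0.1330 × 0.03020 = 0.004017 m/day.
Seepage velocity v = q / n_e = 0.004017 / 0.14 = 0.02869 m/day.

0.0287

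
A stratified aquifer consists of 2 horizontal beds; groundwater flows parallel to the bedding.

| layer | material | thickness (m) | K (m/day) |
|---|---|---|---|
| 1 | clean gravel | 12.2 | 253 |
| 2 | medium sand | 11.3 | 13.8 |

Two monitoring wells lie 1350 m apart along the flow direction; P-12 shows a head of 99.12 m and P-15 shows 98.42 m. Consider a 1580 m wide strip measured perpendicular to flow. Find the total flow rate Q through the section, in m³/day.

2660

Flow is parallel to layering, so each bed carries its own Darcy discharge and the transmissivities add.
Σ(K_i·b_i) = 253×12.2 + 13.8×11.3 = 3243 m²/day.
Hydraulic gradient i = (99.12 − 98.42) / 1350 = 0.7 / 1350 = 0.0005185.
Q = Σ(K_i·b_i) · W · i = 3243 × 1580 × 0.0005185 = 2656 m³/day.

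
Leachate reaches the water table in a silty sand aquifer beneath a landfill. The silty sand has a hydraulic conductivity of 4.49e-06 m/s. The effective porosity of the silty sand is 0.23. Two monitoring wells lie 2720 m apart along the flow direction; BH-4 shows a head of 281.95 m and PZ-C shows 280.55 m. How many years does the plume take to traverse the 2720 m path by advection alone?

8580

Convert K: 4.49e-06 m/s × 86400 = 0.3879 m/day.
Hydraulic gradient i = (281.95 − 280.55) / 2720 = 1.4 / 2720 = 0.0005147.
Darcy flux q = K · i = 0.3879 × 0.0005147 = 0.0001997 m/day.
Seepage velocity v = q / n_e = 0.0001997 / 0.23 = 0.0008681 m/day.
Travel time t = L / v = 2720 / 0.0008681 = 3.133e+06 days = 8578 years.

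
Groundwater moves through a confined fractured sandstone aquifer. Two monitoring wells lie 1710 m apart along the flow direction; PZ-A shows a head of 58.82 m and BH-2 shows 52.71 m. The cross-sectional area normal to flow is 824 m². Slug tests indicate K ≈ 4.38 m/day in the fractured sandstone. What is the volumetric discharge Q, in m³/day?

12.9

Hydraulic gradient i = (58.82 − 52.71) / 1710 = 6.11 / 1710 = 0.003573.
Darcy's law: Q = K · A · i = 4.380 × 824.0 × 0.003573 = 12.90 m³/day.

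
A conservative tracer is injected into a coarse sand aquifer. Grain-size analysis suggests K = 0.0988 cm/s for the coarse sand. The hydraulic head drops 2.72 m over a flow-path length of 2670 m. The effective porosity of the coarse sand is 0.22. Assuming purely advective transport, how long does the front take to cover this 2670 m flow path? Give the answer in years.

Convert K: 0.0988 cm/s × 864 = 85.36 m/day.
Hydraulic gradient i = Δh / L = 2.72 / 2670 = 0.001019.
Darcy flux q = K · i = 85.36 × 0.001019 = 0.08696 m/day.
Seepage velocity v = q / n_e = 0.08696 / 0.22 = 0.3953 m/day.
Travel time t = L / v = 2670 / 0.3953 = 6755 days = 18.49 years.

18.5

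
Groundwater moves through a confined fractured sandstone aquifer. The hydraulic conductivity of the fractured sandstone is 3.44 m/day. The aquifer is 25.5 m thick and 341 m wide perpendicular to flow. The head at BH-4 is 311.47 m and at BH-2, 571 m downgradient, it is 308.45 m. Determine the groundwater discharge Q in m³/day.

158

Cross-sectional area A = 341 × 25.5 = 8696 m².
Hydraulic gradient i = (311.47 − 308.45) / 571 = 3.02 / 571 = 0.005289.
Darcy's law: Q = K · A · i = 3.440 × 8696 × 0.005289 = 158.2 m³/day.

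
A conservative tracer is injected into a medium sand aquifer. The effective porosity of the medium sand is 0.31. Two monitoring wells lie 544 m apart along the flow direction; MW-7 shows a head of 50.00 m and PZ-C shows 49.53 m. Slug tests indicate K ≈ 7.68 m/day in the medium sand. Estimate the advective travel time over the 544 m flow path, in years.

Hydraulic gradient i = (50.00 − 49.53) / 544 = 0.47 / 544 = 0.0008640.
Darcy flux q = K · i = 7.680 × 0.0008640 = 0.006635 m/day.
Seepage velocity v = q / n_e = 0.006635 / 0.31 = 0.02140 m/day.
Travel time t = L / v = 544 / 0.02140 = 25416 days = 69.58 years.

69.6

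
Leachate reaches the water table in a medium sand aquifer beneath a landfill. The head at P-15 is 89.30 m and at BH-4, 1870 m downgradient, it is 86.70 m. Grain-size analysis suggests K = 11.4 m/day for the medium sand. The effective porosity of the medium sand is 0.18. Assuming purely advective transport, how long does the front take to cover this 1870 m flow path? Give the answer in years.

58.1

Hydraulic gradient i = (89.30 − 86.70) / 1870 = 2.6 / 1870 = 0.001390.
Darcy flux q = K · i = 11.40 × 0.001390 = 0.01585 m/day.
Seepage velocity v = q / n_e = 0.01585 / 0.18 = 0.08806 m/day.
Travel time t = L / v = 1870 / 0.08806 = 21236 days = 58.14 years.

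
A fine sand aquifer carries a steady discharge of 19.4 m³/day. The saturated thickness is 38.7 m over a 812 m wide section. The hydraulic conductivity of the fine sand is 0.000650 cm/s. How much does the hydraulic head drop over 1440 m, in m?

Convert K: 0.000650 cm/s × 864 = 0.5616 m/day.
Cross-sectional area A = 812 × 38.7 = 31424 m².
From Q = K·A·i, i = Q / (K·A) = 19.4 / (0.5616 × 31424) = 0.001099.
Head loss Δh = i · L = 0.001099 × 1440 = 1.583 m.

1.58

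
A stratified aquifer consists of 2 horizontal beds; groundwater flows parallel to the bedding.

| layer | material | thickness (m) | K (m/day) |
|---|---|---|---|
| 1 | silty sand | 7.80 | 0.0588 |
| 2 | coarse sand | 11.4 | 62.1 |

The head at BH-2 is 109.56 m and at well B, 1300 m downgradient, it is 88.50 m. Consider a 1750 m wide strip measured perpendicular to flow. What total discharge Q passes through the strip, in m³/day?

Flow is parallel to layering, so each bed carries its own Darcy discharge and the transmissivities add.
Σ(K_i·b_i) = 0.0588×7.80 + 62.1×11.4 = 708.4 m²/day.
Hydraulic gradient i = (109.56 − 88.50) / 1300 = 21.06 / 1300 = 0.01620.
Q = Σ(K_i·b_i) · W · i = 708.4 × 1750 × 0.01620 = 20083 m³/day.

20100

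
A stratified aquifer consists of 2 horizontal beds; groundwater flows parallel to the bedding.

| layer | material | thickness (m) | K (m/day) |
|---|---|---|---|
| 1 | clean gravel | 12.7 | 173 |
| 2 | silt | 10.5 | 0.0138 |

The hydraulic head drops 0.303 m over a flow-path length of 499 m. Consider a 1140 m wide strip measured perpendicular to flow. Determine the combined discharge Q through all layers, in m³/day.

Flow is parallel to layering, so each bed carries its own Darcy discharge and the transmissivities add.
Σ(K_i·b_i) = 173×12.7 + 0.0138×10.5 = 2197 m²/day.
Hydraulic gradient i = Δh / L = 0.303 / 499 = 0.0006072.
Q = Σ(K_i·b_i) · W · i = 2197 × 1140 × 0.0006072 = 1521 m³/day.

1520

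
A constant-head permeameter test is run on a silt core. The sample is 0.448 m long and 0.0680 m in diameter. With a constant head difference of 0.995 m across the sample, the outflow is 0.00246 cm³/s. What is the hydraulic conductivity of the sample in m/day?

0.0264

Cross-sectional area A = π·(d/2)² = π × (0.0680/2)² = 0.003632 m².
Convert discharge: 0.00246 cm³/s = 2.460e-09 m³/s.
Darcy's law rearranged: K = Q·L / (A·Δh) = 2.460e-09 × 0.448 / (0.003632 × 0.995) = 3.050e-07 m/s = 0.02635 m/day.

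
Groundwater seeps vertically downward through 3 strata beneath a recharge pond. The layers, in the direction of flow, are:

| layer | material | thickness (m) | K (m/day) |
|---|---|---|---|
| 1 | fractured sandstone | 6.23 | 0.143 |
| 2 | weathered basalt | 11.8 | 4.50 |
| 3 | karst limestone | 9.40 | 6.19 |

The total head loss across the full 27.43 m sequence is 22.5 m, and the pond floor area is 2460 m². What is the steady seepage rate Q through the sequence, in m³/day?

Flow is perpendicular to layering, so the layers act in series and the equivalent K is the thickness-weighted harmonic mean.
Total thickness L = 6.23 + 11.8 + 9.40 = 27.43 m.
Σ(b_i/K_i) = 6.23/0.143 + 11.8/4.50 + 9.40/6.19 = 47.71 d.
K_eq = L / Σ(b_i/K_i) = 27.43 / 47.71 = 0.5750 m/day.
Q = K_eq · A · (Δh/L) = 0.5750 × 2460 × (22.5/27.43) = 1160 m³/day.

1160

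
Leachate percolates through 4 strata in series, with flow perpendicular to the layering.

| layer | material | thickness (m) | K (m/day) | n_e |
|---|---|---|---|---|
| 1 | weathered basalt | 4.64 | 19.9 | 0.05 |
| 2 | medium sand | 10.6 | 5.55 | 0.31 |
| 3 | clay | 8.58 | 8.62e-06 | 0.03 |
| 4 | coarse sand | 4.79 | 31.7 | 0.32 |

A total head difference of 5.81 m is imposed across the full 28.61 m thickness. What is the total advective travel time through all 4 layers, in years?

2490

With flow normal to the layers, continuity requires the same specific discharge q through every layer.
Σ(b_i/K_i) = 4.64/19.9 + 10.6/5.55 + 8.58/8.62e-06 + 4.79/31.7 = 9.954e+05 d.
q = Δh / Σ(b_i/K_i) = 5.81 / 9.954e+05 = 5.837e-06 m/day.
In each layer the seepage velocity is v_i = q/n_i, so the layer transit time is t_i = b_i·n_i / q:
  layer 1 (weathered basalt): t_1 = 4.64 × 0.05 / 5.837e-06 = 39746 d
  layer 2 (medium sand): t_2 = 10.6 × 0.31 / 5.837e-06 = 5.630e+05 d
  layer 3 (clay): t_3 = 8.58 × 0.03 / 5.837e-06 = 44097 d
  layer 4 (coarse sand): t_4 = 4.79 × 0.32 / 5.837e-06 = 2.626e+05 d
Total t = Σ t_i = 9.094e+05 days = 2490 years.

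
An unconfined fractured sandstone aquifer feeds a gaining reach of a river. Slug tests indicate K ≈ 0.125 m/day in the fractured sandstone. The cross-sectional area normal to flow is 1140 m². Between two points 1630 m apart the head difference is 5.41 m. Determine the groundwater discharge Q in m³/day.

0.473

Hydraulic gradient i = Δh / L = 5.41 / 1630 = 0.003319.
Darcy's law: Q = K · A · i = 0.1250 × 1140 × 0.003319 = 0.4730 m³/day.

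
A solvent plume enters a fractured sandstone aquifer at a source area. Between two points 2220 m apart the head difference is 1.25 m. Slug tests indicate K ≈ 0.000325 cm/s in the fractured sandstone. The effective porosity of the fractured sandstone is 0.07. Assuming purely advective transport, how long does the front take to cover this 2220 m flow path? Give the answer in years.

Convert K: 0.000325 cm/s × 864 = 0.2808 m/day.
Hydraulic gradient i = Δh / L = 1.25 / 2220 = 0.0005631.
Darcy flux q = K · i = 0.2808 × 0.0005631 = 0.0001581 m/day.
Seepage velocity v = q / n_e = 0.0001581 / 0.07 = 0.002259 m/day.
Travel time t = L / v = 2220 / 0.002259 = 9.829e+05 days = 2691 years.

2690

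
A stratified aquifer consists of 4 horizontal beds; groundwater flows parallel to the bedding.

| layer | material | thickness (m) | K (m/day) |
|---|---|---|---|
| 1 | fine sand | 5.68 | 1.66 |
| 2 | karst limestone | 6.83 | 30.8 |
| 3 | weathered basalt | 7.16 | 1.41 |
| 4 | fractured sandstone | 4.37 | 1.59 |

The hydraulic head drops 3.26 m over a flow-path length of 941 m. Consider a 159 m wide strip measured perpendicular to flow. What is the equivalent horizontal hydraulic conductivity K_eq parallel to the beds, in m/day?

Flow is parallel to layering, so each bed carries its own Darcy discharge and the transmissivities add.
Σ(K_i·b_i) = 1.66×5.68 + 30.8×6.83 + 1.41×7.16 + 1.59×4.37 = 236.8 m²/day.
Total thickness b = 24.04 m, so K_eq = Σ(K_i·b_i)/b = 9.852 m/day.

9.85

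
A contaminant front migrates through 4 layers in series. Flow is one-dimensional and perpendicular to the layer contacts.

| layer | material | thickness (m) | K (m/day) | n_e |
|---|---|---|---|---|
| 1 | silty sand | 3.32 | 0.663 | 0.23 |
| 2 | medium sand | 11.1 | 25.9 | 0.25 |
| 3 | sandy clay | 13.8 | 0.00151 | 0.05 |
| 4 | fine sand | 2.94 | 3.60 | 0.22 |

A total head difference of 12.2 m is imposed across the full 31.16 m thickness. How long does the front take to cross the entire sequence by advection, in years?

With flow normal to the layers, continuity requires the same specific discharge q through every layer.
Σ(b_i/K_i) = 3.32/0.663 + 11.1/25.9 + 13.8/0.00151 + 2.94/3.60 = 9145 d.
q = Δh / Σ(b_i/K_i) = 12.2 / 9145 = 0.001334 m/day.
In each layer the seepage velocity is v_i = q/n_i, so the layer transit time is t_i = b_i·n_i / q:
  layer 1 (silty sand): t_1 = 3.32 × 0.23 / 0.001334 = 572.4 d
  layer 2 (medium sand): t_2 = 11.1 × 0.25 / 0.001334 = 2080 d
  layer 3 (sandy clay): t_3 = 13.8 × 0.05 / 0.001334 = 517.2 d
  layer 4 (fine sand): t_4 = 2.94 × 0.22 / 0.001334 = 484.9 d
Total t = Σ t_i = 3655 days = 10.01 years.

10.0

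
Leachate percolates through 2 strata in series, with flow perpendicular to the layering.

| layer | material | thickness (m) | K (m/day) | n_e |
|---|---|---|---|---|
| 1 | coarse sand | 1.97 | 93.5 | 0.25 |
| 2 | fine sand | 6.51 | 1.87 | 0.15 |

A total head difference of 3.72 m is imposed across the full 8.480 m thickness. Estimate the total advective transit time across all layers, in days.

1.38

With flow normal to the layers, continuity requires the same specific discharge q through every layer.
Σ(b_i/K_i) = 1.97/93.5 + 6.51/1.87 = 3.502 d.
q = Δh / Σ(b_i/K_i) = 3.72 / 3.502 = 1.062 m/day.
In each layer the seepage velocity is v_i = q/n_i, so the layer transit time is t_i = b_i·n_i / q:
  layer 1 (coarse sand): t_1 = 1.97 × 0.25 / 1.062 = 0.4637 d
  layer 2 (fine sand): t_2 = 6.51 × 0.15 / 1.062 = 0.9194 d
Total t = Σ t_i = 1.383 days.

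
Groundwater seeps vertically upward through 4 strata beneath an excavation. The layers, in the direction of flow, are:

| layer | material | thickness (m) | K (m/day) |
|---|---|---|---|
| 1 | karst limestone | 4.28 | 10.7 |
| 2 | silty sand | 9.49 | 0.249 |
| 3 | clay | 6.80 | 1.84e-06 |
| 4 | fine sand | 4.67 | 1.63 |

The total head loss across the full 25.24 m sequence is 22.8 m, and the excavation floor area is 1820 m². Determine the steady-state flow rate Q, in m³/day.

0.0112

Flow is perpendicular to layering, so the layers act in series and the equivalent K is the thickness-weighted harmonic mean.
Total thickness L = 4.28 + 9.49 + 6.80 + 4.67 = 25.24 m.
Σ(b_i/K_i) = 4.28/10.7 + 9.49/0.249 + 6.80/1.84e-06 + 4.67/1.63 = 3.696e+06 d.
K_eq = L / Σ(b_i/K_i) = 25.24 / 3.696e+06 = 6.830e-06 m/day.
Q = K_eq · A · (Δh/L) = 6.830e-06 × 1820 × (22.8/25.24) = 0.01123 m³/day.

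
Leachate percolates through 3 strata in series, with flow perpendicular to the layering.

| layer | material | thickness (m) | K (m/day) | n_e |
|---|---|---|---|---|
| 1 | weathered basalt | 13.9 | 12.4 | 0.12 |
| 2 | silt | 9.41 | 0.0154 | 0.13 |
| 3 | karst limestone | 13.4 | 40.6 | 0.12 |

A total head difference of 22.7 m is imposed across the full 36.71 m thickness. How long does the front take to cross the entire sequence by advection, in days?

With flow normal to the layers, continuity requires the same specific discharge q through every layer.
Σ(b_i/K_i) = 13.9/12.4 + 9.41/0.0154 + 13.4/40.6 = 612.5 d.
q = Δh / Σ(b_i/K_i) = 22.7 / 612.5 = 0.03706 m/day.
In each layer the seepage velocity is v_i = q/n_i, so the layer transit time is t_i = b_i·n_i / q:
  layer 1 (weathered basalt): t_1 = 13.9 × 0.12 / 0.03706 = 45.01 d
  layer 2 (silt): t_2 = 9.41 × 0.13 / 0.03706 = 33.01 d
  layer 3 (karst limestone): t_3 = 13.4 × 0.12 / 0.03706 = 43.39 d
Total t = Σ t_i = 121.4 days.

121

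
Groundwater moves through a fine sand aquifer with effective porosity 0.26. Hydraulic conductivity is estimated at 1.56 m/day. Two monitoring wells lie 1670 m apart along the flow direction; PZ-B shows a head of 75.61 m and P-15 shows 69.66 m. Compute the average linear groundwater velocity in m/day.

Hydraulic gradient i = (75.61 − 69.66) / 1670 = 5.95 / 1670 = 0.003563.
Darcy flux q = K · i = 1.560 × 0.003563 = 0.005558 m/day.
Seepage velocity v = q / n_e = 0.005558 / 0.26 = 0.02138 m/day.

0.0214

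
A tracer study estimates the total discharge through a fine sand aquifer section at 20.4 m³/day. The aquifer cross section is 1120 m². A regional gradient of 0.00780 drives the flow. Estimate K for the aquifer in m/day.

2.34

Hydraulic gradient i = 0.00780.
From Q = K·A·i, K = Q / (A·i) = 20.4 / (1120 × 0.007800) = 2.335 m/day.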